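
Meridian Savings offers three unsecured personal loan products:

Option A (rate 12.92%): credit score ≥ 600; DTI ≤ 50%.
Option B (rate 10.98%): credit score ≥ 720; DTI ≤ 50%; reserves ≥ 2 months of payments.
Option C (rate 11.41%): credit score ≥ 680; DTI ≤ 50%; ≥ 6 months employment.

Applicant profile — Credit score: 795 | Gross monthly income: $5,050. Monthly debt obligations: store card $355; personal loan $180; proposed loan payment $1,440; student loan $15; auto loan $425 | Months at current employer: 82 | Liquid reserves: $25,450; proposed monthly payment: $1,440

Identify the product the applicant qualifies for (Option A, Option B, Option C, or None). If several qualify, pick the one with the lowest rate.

Total debts = (355 + 180 + 1,440 + 15 + 425) = 2,415; DTI = 2,415/5,050 = 47.8%.
Reserves = 25,450/1,440 = 17.7 months.
Option A: score 795 ≥ 600; DTI 47.8% ≤ 50% → qualifies.
Option B: score 795 ≥ 720; DTI 47.8% ≤ 50%; reserves 17.7 ≥ 2 mo → qualifies.
Option C: score 795 ≥ 680; DTI 47.8% ≤ 50%; employment 82 ≥ 6 mo → qualifies.
Qualifying: Option A, Option B, Option C. Lowest rate is 10.98% → Option B.

Option B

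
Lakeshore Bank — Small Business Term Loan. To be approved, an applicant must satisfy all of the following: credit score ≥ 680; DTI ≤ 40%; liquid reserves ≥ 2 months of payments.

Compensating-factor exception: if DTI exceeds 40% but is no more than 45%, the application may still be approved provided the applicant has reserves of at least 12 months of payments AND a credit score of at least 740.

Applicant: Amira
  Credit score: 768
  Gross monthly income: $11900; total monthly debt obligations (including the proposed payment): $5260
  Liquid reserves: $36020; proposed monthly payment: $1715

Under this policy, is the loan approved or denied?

Credit score 768 ≥ 680 (meets base)
DTI: 5,260 ÷ 11,900 = 44.2%, over the 40% base limit.
Reserves = 36,020/1,715 = 21.0 months ≥ 2
44.2% falls in the override range (40%–45%), so the compensating-factor test applies.
Override check — reserves: 21.0 mo (ok); score: 768 (ok).
Both override conditions satisfied; DTI exception granted.

Approved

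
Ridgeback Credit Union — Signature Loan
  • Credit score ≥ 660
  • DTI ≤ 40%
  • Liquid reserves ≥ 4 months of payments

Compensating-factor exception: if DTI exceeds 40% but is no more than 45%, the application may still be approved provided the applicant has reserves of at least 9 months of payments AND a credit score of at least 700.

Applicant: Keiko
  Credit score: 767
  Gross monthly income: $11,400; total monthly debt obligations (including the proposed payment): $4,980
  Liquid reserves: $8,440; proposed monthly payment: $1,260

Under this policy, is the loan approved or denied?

Credit score 767 ≥ 660 (meets base)
DTI: 4,980 ÷ 11,400 = 43.7%, over the 40% base limit.
Liquid reserves cover 8,440/1,260 = 6.7 months — ≥ 4 required
43.7% falls in the override range (40%–45%), so the compensating-factor test applies.
Reserves 6.7 < 9 months; credit score 767 ≥ 700.
Compensating-factor requirement not fully met.

Denied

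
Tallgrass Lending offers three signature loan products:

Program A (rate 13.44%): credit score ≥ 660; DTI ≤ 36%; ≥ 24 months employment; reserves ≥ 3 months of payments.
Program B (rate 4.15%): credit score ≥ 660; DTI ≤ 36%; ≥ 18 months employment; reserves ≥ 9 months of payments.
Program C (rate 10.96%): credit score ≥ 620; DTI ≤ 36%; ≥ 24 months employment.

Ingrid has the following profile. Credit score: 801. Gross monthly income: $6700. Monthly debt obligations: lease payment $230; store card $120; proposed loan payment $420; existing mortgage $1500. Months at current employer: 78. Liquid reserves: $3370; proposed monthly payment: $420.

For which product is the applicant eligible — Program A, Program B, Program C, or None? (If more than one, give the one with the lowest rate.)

Total debts = (230 + 120 + 420 + 1,500) = 2,270; DTI = 2,270/6,700 = 33.9%.
Reserves = 3,370/420 = 8.0 months.
Program A: score 801 ≥ 660; DTI 33.9% ≤ 36%; employment 78 ≥ 24 mo; reserves 8.0 ≥ 3 mo → qualifies.
Program B: score 801 ≥ 660; DTI 33.9% ≤ 36%; employment 78 ≥ 18 mo; reserves 8.0 < 9 mo → does not qualify.
Program C: score 801 ≥ 620; DTI 33.9% ≤ 36%; employment 78 ≥ 24 mo → qualifies.
Qualifying: Program A, Program C. Lowest rate is 10.96% → Program C.

Program C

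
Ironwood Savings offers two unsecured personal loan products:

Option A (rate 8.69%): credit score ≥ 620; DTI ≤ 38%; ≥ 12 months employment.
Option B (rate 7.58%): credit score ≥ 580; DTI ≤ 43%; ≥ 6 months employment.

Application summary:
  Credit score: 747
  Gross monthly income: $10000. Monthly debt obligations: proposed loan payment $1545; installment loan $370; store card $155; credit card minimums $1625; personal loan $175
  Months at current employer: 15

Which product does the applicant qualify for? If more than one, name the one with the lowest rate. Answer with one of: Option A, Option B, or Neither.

Option B

Total debts = (1,545 + 370 + 155 + 1,625 + 175) = 3,870; DTI = 3,870/10,000 = 38.7%.
Option A: score 747 ≥ 620; DTI 38.7% > 38%; employment 15 ≥ 12 mo → does not qualify.
Option B: score 747 ≥ 580; DTI 38.7% ≤ 43%; employment 15 ≥ 6 mo → qualifies.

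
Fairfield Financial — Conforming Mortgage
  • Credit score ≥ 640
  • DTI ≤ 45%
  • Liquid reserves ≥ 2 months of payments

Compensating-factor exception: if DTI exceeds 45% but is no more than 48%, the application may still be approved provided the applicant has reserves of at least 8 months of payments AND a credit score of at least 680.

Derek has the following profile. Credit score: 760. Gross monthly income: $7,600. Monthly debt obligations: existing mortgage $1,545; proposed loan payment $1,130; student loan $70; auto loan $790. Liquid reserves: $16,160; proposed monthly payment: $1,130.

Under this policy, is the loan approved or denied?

Approved

Credit score 760 ≥ 640 (meets base)
Total debts = (1,545 + 1,130 + 70 + 790) = 3,535. DTI: 3,535 ÷ 7,600 = 46.5%, over the 45% base limit.
Liquid reserves cover 16,160/1,130 = 14.3 months — ≥ 2 required
46.5% falls in the override range (45%–48%), so the compensating-factor test applies.
Reserves 14.3 ≥ 8 months; credit score 760 ≥ 680.
Both override conditions satisfied; DTI exception granted.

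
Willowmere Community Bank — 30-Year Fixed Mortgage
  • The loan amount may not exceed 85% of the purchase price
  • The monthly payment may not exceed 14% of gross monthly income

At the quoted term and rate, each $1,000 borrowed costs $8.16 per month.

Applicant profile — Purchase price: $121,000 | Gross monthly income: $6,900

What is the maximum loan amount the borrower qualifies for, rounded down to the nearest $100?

Payment cap: 14% × $6,900 = $966/month.
At $8.16 per $1,000, that supports 966/8.16 × 1,000 ≈ $118,382 → $118,300.
LTV cap: 85% × $121,000 = $102,850 → $102,800.
Binding constraint: loan-to-value.

$102,800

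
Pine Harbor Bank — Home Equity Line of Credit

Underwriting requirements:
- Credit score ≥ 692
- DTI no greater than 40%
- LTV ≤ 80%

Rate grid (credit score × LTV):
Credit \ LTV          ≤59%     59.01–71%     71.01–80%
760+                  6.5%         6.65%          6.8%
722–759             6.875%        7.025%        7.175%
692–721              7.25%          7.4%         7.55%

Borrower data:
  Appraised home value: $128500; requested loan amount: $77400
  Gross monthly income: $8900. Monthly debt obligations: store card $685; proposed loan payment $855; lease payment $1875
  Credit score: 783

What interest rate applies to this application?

Credit score 783 ≥ 692; Total monthly debts = (685 + 855 + 1,875) = 3,415. DTI = 3,415/8,900 = 38.4% ≤ 40%
Loan-to-value = 77,400/128,500 = 60.2% — pass (80% max)
Row: 783 falls in 760+. Column: 60.2% falls in 59.01–71%. Rate = 6.65%.

6.65%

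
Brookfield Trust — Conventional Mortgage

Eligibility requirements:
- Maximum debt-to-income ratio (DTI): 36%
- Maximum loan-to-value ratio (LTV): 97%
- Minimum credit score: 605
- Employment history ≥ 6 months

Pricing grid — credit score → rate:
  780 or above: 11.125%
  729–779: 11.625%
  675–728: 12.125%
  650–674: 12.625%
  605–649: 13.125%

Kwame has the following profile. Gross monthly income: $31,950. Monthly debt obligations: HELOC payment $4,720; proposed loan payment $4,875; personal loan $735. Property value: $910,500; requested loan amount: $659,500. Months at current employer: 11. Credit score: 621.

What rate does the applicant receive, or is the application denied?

Approved at 13.125%

Credit score 621 ≥ 605 (meets minimum)
Employment 11 ≥ 6 months
LTV = 659,500/910,500 = 72.4% ≤ 97%
Total monthly debts = (4,720 + 4,875 + 735) = 10,330. Debt-to-income = 10,330/31,950 = 32.3% — meets 36% limit
All requirements met. Score 621 falls in the 605–649 tier → 13.125%.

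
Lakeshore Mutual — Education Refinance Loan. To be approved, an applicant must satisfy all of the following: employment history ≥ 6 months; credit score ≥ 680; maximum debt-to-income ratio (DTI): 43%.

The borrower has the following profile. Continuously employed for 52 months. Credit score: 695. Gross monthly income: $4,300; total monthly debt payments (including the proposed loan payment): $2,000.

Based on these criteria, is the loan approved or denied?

Employment 52 ≥ 6 months
Credit score 695 ≥ 680 (meets)
DTI = 2,000/4,300 = 46.5% > 43%
Fails on DTI.

Denied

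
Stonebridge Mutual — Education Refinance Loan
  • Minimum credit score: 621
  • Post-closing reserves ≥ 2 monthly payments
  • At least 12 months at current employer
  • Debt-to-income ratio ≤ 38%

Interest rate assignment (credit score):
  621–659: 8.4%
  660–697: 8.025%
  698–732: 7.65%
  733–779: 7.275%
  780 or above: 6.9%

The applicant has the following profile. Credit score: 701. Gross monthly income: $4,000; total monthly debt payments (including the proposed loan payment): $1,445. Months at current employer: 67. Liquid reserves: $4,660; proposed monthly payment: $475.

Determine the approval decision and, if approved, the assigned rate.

Credit score 701 ≥ 621 (meets minimum)
Debt-to-income = 1,445/4,000 = 36.1% — meets 38% limit
Employment 67 ≥ 12 months
Liquid reserves cover 4,660/475 = 9.8 months — ≥ 2 required
All requirements met. Score 701 falls in the 698–732 tier → 7.65%.

Approved at 7.65%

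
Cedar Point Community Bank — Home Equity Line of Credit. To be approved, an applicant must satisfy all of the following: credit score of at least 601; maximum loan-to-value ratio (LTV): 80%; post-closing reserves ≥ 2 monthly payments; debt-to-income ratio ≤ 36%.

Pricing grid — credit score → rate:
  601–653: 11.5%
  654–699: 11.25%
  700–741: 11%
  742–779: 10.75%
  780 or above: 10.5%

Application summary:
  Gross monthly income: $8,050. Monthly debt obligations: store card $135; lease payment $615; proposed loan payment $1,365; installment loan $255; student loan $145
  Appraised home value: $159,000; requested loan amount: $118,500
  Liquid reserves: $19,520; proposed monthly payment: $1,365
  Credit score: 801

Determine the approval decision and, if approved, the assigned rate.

Approved at 10.5%

Credit score 801 ≥ 601 (meets minimum)
Loan-to-value = 118,500/159,000 = 74.5% — pass (80% max)
Total monthly debts = (135 + 615 + 1,365 + 255 + 145) = 2,515. DTI = 2,515/8,050 = 31.2% ≤ 36%
Reserves = 19,520/1,365 = 14.3 months ≥ 2
All requirements met. Score 801 falls in the 780 or above tier → 10.5%.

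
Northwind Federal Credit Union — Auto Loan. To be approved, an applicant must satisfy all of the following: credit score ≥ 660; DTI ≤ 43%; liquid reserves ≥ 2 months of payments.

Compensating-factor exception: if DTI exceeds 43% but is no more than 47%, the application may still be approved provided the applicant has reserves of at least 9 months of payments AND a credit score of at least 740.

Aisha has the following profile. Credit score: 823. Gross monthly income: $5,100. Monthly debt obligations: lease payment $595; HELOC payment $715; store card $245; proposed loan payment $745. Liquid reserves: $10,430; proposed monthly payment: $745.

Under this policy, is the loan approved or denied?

Credit score 823 ≥ 660 (meets base)
Total debts = (595 + 715 + 245 + 745) = 2,300. DTI = 2,300/5,100 = 45.1% > 43% — standard DTI limit exceeded.
Liquid reserves cover 10,430/745 = 14.0 months — ≥ 2 required
45.1% falls in the override range (43%–47%), so the compensating-factor test applies.
Override check — reserves: 14.0 mo (ok); score: 823 (ok).
Both compensating conditions met → exception applies.

Approved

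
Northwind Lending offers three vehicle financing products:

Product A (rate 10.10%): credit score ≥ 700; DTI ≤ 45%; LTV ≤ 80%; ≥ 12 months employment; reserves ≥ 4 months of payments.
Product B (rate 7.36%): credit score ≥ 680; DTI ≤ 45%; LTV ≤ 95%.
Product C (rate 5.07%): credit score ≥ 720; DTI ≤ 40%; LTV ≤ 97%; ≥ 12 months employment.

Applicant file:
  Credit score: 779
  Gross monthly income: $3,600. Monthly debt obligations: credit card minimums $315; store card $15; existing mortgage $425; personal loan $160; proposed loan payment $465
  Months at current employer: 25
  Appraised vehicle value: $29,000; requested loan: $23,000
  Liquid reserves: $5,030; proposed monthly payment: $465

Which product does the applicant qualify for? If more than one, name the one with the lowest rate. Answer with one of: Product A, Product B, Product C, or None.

Total debts = (315 + 15 + 425 + 160 + 465) = 1,380; DTI = 1,380/3,600 = 38.3%.
LTV = 23,000/29,000 = 79.3%.
Reserves = 5,030/465 = 10.8 months.
Product A: score 779 ≥ 700; DTI 38.3% ≤ 45%; LTV 79.3% ≤ 80%; employment 25 ≥ 12 mo; reserves 10.8 ≥ 4 mo → qualifies.
Product B: score 779 ≥ 680; DTI 38.3% ≤ 45%; LTV 79.3% ≤ 95% → qualifies.
Product C: score 779 ≥ 720; DTI 38.3% ≤ 40%; LTV 79.3% ≤ 97%; employment 25 ≥ 12 mo → qualifies.
Qualifying: Product A, Product B, Product C. Lowest rate is 5.07% → Product C.

Product C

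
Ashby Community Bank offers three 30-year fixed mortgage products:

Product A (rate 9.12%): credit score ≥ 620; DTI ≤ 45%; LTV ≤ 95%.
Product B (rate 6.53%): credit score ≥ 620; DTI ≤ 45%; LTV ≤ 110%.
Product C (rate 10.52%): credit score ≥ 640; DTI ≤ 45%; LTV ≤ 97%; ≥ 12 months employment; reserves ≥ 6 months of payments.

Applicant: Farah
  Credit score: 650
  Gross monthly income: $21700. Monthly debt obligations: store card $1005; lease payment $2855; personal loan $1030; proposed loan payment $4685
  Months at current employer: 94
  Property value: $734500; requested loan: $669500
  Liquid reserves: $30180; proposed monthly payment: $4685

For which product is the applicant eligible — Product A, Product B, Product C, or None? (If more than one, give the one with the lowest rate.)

Product B

Total debts = (1,005 + 2,855 + 1,030 + 4,685) = 9,575; DTI = 9,575/21,700 = 44.1%.
LTV = 669,500/734,500 = 91.2%.
Reserves = 30,180/4,685 = 6.4 months.
Product A: score 650 ≥ 620; DTI 44.1% ≤ 45%; LTV 91.2% ≤ 95% → qualifies.
Product B: score 650 ≥ 620; DTI 44.1% ≤ 45%; LTV 91.2% ≤ 110% → qualifies.
Product C: score 650 ≥ 640; DTI 44.1% ≤ 45%; LTV 91.2% ≤ 97%; employment 94 ≥ 12 mo; reserves 6.4 ≥ 6 mo → qualifies.
Qualifying: Product A, Product B, Product C. Lowest rate is 6.53% → Product B.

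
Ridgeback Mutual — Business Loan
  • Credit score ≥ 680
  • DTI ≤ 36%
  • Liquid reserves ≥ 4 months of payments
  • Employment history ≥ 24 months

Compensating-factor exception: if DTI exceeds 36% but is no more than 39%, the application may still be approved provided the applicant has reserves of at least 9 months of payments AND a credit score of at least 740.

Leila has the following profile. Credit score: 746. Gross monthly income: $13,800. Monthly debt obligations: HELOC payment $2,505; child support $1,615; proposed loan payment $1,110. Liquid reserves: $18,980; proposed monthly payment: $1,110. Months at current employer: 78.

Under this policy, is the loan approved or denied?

Approved

Credit score 746 ≥ 680 (meets base)
Total debts = (2,505 + 1,615 + 1,110) = 5,230. DTI: 5,230 ÷ 13,800 = 37.9%, over the 36% base limit.
Reserves = 18,980/1,110 = 17.1 months ≥ 4
Employment 78 ≥ 24 months
37.9% falls in the override range (36%–39%), so the compensating-factor test applies.
Reserves 17.1 ≥ 9 months; credit score 746 ≥ 740.
Both compensating conditions met → exception applies.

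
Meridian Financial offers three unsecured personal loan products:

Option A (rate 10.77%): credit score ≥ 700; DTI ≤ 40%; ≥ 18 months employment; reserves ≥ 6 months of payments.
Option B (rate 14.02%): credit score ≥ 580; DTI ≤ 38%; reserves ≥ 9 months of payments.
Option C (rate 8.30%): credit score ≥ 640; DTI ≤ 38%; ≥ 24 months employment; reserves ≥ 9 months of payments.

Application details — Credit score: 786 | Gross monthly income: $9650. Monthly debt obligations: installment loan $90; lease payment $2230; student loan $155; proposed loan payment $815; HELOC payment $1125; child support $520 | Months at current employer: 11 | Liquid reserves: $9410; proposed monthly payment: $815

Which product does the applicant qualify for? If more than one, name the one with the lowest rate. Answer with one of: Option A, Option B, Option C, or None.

Total debts = (90 + 2,230 + 155 + 815 + 1,125 + 520) = 4,935; DTI = 4,935/9,650 = 51.1%.
Reserves = 9,410/815 = 11.5 months.
Option A: score 786 ≥ 700; DTI 51.1% > 40%; employment 11 < 18 mo; reserves 11.5 ≥ 6 mo → does not qualify.
Option B: score 786 ≥ 580; DTI 51.1% > 38%; reserves 11.5 ≥ 9 mo → does not qualify.
Option C: score 786 ≥ 640; DTI 51.1% > 38%; employment 11 < 24 mo; reserves 11.5 ≥ 9 mo → does not qualify.

None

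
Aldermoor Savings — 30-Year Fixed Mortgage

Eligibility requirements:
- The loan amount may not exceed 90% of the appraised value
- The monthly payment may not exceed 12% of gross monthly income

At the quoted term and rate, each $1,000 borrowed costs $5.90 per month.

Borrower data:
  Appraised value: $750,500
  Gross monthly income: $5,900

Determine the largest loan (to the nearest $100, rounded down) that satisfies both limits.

Payment cap: 12% × $5,900 = $708/month.
At $5.90 per $1,000, that supports 708/5.90 × 1,000 ≈ $120,000 → $120,000.
LTV cap: 90% × $750,500 = $675,450 → $675,400.
Binding constraint: payment-to-income.

$120,000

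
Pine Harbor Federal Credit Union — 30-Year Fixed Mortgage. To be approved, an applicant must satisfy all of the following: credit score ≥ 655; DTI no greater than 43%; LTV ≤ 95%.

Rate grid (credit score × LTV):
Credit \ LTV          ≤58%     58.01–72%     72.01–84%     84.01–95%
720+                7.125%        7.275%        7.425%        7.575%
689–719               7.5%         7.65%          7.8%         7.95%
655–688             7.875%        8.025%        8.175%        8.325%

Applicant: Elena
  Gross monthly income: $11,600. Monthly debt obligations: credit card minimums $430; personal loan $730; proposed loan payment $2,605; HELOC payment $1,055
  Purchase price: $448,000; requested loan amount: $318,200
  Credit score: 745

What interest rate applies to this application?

Credit score 745 ≥ 655; Total monthly debts = (430 + 730 + 2,605 + 1,055) = 4,820. DTI = 4,820/11,600 = 41.6% ≤ 43%
LTV = 318,200/448,000 = 71% ≤ 95%
Score 745 is in the 720+ band; LTV 71% is in the 58.01–72% band → 7.275%.

7.275%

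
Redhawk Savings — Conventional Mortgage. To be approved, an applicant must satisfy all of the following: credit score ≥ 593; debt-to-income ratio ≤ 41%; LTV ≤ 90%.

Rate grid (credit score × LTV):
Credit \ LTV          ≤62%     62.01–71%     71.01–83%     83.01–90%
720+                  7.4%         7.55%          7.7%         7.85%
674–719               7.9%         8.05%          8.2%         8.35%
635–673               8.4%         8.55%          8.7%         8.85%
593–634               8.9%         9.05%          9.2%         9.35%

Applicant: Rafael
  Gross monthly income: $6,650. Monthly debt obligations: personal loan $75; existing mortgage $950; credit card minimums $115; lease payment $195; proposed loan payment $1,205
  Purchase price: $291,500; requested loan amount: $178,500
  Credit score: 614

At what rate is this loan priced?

Credit score 614 ≥ 593; Total monthly debts = (75 + 950 + 115 + 195 + 1,205) = 2,540. DTI: 2,540 ÷ 6,650 = 38.2%, within the 41% cap
LTV = 178,500/291,500 = 61.2% ≤ 90%
Score 614 is in the 593–634 band; LTV 61.2% is in the ≤62% band → 8.9%.

8.9%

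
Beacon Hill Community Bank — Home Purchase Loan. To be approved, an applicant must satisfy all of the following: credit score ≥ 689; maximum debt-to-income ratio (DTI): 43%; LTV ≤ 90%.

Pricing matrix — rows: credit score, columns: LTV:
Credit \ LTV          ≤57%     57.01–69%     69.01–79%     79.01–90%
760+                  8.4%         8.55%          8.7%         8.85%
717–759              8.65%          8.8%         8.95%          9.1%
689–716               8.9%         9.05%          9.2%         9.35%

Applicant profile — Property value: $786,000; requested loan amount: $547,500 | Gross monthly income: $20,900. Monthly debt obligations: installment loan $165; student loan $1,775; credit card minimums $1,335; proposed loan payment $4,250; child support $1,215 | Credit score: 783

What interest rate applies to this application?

Credit score 783 ≥ 689; Total monthly debts = (165 + 1,775 + 1,335 + 4,250 + 1,215) = 8,740. DTI = 8,740/20,900 = 41.8% ≤ 43%
LTV: 547,500 ÷ 786,000 = 69.7%, within 90% cap
Score 783 is in the 760+ band; LTV 69.7% is in the 69.01–79% band → 8.7%.

8.7%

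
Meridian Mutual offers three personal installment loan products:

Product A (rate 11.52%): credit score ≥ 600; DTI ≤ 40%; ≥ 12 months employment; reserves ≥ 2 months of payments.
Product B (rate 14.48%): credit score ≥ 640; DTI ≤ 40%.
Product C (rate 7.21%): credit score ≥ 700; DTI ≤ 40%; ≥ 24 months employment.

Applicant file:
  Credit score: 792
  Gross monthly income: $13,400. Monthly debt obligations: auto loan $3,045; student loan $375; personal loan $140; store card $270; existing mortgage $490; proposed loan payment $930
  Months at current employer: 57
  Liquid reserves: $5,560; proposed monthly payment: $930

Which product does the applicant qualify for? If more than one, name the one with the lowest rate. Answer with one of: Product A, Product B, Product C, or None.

Product C

Total debts = (3,045 + 375 + 140 + 270 + 490 + 930) = 5,250; DTI = 5,250/13,400 = 39.2%.
Reserves = 5,560/930 = 6.0 months.
Product A: score 792 ≥ 600; DTI 39.2% ≤ 40%; employment 57 ≥ 12 mo; reserves 6.0 ≥ 2 mo → qualifies.
Product B: score 792 ≥ 640; DTI 39.2% ≤ 40% → qualifies.
Product C: score 792 ≥ 700; DTI 39.2% ≤ 40%; employment 57 ≥ 24 mo → qualifies.
Qualifying: Product A, Product B, Product C. Lowest rate is 7.21% → Product C.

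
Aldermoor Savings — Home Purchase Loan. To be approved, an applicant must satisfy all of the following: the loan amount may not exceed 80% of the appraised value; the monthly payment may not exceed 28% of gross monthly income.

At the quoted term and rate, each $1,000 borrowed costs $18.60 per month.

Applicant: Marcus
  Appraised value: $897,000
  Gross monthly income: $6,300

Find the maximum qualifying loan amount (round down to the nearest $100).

Payment cap: 28% × $6,300 = $1,764/month.
At $18.60 per $1,000, that supports 1,764/18.60 × 1,000 ≈ $94,838 → $94,800.
LTV cap: 80% × $897,000 = $717,600 → $717,600.
Binding constraint: payment-to-income.

$94,800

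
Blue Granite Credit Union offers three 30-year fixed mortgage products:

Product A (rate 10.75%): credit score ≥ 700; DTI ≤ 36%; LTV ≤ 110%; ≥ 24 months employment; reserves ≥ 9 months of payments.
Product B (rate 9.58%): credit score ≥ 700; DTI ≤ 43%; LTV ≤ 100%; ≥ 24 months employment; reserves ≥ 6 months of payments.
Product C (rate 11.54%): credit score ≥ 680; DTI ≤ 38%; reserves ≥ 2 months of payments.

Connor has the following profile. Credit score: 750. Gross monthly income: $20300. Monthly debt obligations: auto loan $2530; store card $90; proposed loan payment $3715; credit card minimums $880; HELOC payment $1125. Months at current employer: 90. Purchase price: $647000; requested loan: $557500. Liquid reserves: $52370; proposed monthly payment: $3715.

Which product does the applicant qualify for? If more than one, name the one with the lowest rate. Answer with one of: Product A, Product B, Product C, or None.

Product B

Total debts = (2,530 + 90 + 3,715 + 880 + 1,125) = 8,340; DTI = 8,340/20,300 = 41.1%.
LTV = 557,500/647,000 = 86.2%.
Reserves = 52,370/3,715 = 14.1 months.
Product A: score 750 ≥ 700; DTI 41.1% > 36%; LTV 86.2% ≤ 110%; employment 90 ≥ 24 mo; reserves 14.1 ≥ 9 mo → does not qualify.
Product B: score 750 ≥ 700; DTI 41.1% ≤ 43%; LTV 86.2% ≤ 100%; employment 90 ≥ 24 mo; reserves 14.1 ≥ 6 mo → qualifies.
Product C: score 750 ≥ 680; DTI 41.1% > 38%; reserves 14.1 ≥ 2 mo → does not qualify.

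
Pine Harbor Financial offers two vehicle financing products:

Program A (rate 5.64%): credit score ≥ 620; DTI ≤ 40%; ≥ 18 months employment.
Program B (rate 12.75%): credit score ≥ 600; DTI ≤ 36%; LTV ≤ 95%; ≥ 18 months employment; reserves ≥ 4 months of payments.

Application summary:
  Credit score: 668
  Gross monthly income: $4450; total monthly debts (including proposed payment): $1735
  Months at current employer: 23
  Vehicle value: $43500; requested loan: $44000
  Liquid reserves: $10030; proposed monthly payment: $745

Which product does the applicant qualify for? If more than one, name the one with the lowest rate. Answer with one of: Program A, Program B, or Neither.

DTI = 1,735/4,450 = 39%.
LTV = 44,000/43,500 = 101.1%.
Reserves = 10,030/745 = 13.5 months.
Program A: score 668 ≥ 620; DTI 39% ≤ 40%; employment 23 ≥ 18 mo → qualifies.
Program B: score 668 ≥ 600; DTI 39% > 36%; LTV 101.1% > 95%; employment 23 ≥ 18 mo; reserves 13.5 ≥ 4 mo → does not qualify.

Program A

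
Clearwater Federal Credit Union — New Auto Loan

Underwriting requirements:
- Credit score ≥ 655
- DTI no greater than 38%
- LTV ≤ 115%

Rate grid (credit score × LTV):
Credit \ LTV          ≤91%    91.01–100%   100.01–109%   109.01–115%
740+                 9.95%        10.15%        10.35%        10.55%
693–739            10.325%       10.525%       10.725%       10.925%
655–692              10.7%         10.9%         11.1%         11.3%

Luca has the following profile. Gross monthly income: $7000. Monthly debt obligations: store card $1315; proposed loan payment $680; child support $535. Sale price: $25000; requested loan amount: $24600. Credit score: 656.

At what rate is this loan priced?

Credit score 656 ≥ 655; Total monthly debts = (1,315 + 680 + 535) = 2,530. DTI = 2,530/7,000 = 36.1% ≤ 38%
LTV = 24,600/25,000 = 98.4% ≤ 115%
Credit 656 → row 655–692; LTV 98.4% → column 91.01–100%. Grid cell → 10.9%.

10.9%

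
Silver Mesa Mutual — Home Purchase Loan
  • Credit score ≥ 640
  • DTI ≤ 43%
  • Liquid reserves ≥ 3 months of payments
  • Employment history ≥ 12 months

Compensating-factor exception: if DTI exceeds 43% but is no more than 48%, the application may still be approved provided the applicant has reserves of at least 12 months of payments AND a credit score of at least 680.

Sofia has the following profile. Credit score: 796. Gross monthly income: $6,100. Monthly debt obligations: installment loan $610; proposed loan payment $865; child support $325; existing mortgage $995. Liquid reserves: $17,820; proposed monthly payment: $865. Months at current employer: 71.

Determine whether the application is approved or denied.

Approved

Credit score 796 ≥ 640 (meets base)
Total debts = (610 + 865 + 325 + 995) = 2,795. DTI = 2,795/6,100 = 45.8% > 43% — standard DTI limit exceeded.
Reserves: 17,820 ÷ 865 = 20.6 months (meets 3-month minimum)
Employment 71 ≥ 12 months
45.8% falls in the override range (43%–48%), so the compensating-factor test applies.
Reserves 20.6 ≥ 12 months; credit score 796 ≥ 680.
Both override conditions satisfied; DTI exception granted.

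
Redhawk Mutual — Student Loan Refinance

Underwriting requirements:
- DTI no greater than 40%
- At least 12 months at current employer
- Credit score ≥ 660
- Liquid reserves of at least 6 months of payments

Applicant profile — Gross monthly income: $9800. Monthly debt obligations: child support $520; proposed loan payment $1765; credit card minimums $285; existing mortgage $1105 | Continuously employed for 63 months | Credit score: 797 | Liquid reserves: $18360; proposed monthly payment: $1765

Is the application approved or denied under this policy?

Total monthly debts = (520 + 1,765 + 285 + 1,105) = 3,675. DTI = 3,675/9,800 = 37.5% ≤ 40%
Employment 63 ≥ 12 months
Credit score 797 ≥ 660 (meets)
Reserves: 18,360 ÷ 1,765 = 10.4 months (meets 6-month minimum)
All criteria satisfied.

Approved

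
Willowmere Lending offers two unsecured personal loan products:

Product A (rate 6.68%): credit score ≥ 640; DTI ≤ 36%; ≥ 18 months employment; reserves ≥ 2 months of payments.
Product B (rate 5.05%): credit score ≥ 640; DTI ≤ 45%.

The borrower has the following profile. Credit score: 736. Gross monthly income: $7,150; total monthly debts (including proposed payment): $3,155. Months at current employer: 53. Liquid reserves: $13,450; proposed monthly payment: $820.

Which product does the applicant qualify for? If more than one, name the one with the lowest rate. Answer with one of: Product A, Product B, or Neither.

DTI = 3,155/7,150 = 44.1%.
Reserves = 13,450/820 = 16.4 months.
Product A: score 736 ≥ 640; DTI 44.1% > 36%; employment 53 ≥ 18 mo; reserves 16.4 ≥ 2 mo → does not qualify.
Product B: score 736 ≥ 640; DTI 44.1% ≤ 45% → qualifies.

Product B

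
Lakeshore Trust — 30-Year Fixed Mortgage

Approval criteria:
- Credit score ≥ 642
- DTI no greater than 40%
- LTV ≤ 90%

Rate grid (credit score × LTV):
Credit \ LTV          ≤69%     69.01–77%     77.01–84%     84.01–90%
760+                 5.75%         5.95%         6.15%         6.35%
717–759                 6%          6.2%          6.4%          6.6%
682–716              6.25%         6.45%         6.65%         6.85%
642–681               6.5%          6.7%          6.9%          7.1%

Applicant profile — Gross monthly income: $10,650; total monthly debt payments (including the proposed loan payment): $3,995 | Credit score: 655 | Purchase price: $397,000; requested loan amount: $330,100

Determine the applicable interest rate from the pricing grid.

6.9%

Credit score 655 ≥ 642; Debt-to-income = 3,995/10,650 = 37.5% — meets 40% limit
LTV = 330,100/397,000 = 83.1% ≤ 90%
Credit 655 → row 642–681; LTV 83.1% → column 77.01–84%. Grid cell → 6.9%.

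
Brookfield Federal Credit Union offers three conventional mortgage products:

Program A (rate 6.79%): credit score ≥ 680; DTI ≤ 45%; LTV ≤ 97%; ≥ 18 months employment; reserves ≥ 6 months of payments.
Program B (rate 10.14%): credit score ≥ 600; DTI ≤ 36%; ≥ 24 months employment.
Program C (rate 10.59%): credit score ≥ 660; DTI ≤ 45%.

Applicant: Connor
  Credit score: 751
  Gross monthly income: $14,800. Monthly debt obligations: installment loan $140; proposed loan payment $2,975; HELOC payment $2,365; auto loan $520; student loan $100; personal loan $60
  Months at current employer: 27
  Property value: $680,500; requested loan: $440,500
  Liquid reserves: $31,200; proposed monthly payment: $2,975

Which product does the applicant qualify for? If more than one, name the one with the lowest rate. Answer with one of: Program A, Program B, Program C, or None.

Total debts = (140 + 2,975 + 2,365 + 520 + 100 + 60) = 6,160; DTI = 6,160/14,800 = 41.6%.
LTV = 440,500/680,500 = 64.7%.
Reserves = 31,200/2,975 = 10.5 months.
Program A: score 751 ≥ 680; DTI 41.6% ≤ 45%; LTV 64.7% ≤ 97%; employment 27 ≥ 18 mo; reserves 10.5 ≥ 6 mo → qualifies.
Program B: score 751 ≥ 600; DTI 41.6% > 36%; employment 27 ≥ 24 mo → does not qualify.
Program C: score 751 ≥ 660; DTI 41.6% ≤ 45% → qualifies.
Qualifying: Program A, Program C. Lowest rate is 6.79% → Program A.

Program A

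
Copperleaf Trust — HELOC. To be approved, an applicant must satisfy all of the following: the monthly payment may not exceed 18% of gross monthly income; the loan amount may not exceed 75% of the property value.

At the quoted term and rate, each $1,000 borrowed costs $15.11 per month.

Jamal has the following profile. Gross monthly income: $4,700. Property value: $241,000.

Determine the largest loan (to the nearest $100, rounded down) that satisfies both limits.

Payment cap: 18% × $4,700 = $846/month.
At $15.11 per $1,000, that supports 846/15.11 × 1,000 ≈ $55,989 → $55,900.
LTV cap: 75% × $241,000 = $180,750 → $180,700.
Binding constraint: payment-to-income.

$55,900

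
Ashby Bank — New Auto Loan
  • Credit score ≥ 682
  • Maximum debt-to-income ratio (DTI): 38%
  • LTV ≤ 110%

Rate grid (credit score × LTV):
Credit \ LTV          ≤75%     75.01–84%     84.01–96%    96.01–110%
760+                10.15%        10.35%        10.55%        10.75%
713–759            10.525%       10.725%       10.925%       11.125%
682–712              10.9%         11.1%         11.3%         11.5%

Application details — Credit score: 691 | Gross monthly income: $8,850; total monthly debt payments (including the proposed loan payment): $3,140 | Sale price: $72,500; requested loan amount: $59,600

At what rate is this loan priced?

Credit score 691 ≥ 682; DTI: 3,140 ÷ 8,850 = 35.5%, within the 38% cap
LTV: 59,600 ÷ 72,500 = 82.2%, within 110% cap
Credit 691 → row 682–712; LTV 82.2% → column 75.01–84%. Grid cell → 11.1%.

11.1%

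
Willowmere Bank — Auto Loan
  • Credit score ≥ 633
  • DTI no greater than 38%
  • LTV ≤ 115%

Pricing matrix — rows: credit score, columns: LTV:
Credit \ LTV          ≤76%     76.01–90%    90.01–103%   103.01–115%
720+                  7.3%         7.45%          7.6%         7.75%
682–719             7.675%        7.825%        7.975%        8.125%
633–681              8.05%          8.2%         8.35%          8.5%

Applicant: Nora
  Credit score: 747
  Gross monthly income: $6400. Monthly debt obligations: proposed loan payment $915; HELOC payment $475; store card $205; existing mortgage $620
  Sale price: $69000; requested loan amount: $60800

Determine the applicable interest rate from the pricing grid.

7.45%

Credit score 747 ≥ 633; Total monthly debts = (915 + 475 + 205 + 620) = 2,215. DTI = 2,215/6,400 = 34.6% ≤ 38%
Loan-to-value = 60,800/69,000 = 88.1% — pass (115% max)
Score 747 is in the 720+ band; LTV 88.1% is in the 76.01–90% band → 7.45%.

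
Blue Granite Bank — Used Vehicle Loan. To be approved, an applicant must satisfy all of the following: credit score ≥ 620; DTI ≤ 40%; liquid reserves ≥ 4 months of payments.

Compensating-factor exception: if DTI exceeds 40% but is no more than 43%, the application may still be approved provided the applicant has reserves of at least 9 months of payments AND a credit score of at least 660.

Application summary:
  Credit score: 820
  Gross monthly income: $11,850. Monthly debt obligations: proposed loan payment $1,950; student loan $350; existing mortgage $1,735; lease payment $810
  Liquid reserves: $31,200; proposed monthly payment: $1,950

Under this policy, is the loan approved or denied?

Approved

Credit score 820 ≥ 620 (meets base)
Total debts = (1,950 + 350 + 1,735 + 810) = 4,845. DTI: 4,845 ÷ 11,850 = 40.9%, over the 40% base limit.
Liquid reserves cover 31,200/1,950 = 16.0 months — ≥ 4 required
40.9% falls in the override range (40%–43%), so the compensating-factor test applies.
Override check — reserves: 16.0 mo (ok); score: 820 (ok).
Both compensating conditions met → exception applies.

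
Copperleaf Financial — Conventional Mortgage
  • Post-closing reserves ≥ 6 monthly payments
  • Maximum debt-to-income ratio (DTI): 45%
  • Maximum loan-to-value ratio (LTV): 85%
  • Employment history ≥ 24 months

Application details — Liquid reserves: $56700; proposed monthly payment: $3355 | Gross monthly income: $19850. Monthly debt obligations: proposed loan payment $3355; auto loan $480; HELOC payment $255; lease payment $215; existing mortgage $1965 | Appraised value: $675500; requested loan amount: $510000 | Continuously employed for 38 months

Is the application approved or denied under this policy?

Approved

Reserves = 56,700/3,355 = 16.9 months ≥ 6
Total monthly debts = (3,355 + 480 + 255 + 215 + 1,965) = 6,270. DTI: 6,270 ÷ 19,850 = 31.6%, within the 45% cap
LTV: 510,000 ÷ 675,500 = 75.5%, within 85% cap
Employment 38 ≥ 24 months
All criteria satisfied.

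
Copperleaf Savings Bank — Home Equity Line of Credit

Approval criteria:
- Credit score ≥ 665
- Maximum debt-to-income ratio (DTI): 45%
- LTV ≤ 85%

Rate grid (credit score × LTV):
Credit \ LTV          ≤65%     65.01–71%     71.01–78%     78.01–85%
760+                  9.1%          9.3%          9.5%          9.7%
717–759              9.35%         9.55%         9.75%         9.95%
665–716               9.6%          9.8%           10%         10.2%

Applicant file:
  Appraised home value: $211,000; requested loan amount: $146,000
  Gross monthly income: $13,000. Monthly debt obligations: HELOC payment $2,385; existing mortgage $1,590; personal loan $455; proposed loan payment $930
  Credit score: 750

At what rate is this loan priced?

9.55%

Credit score 750 ≥ 665; Total monthly debts = (2,385 + 1,590 + 455 + 930) = 5,360. DTI: 5,360 ÷ 13,000 = 41.2%, within the 45% cap
LTV: 146,000 ÷ 211,000 = 69.2%, within 85% cap
Credit 750 → row 717–759; LTV 69.2% → column 65.01–71%. Grid cell → 9.55%.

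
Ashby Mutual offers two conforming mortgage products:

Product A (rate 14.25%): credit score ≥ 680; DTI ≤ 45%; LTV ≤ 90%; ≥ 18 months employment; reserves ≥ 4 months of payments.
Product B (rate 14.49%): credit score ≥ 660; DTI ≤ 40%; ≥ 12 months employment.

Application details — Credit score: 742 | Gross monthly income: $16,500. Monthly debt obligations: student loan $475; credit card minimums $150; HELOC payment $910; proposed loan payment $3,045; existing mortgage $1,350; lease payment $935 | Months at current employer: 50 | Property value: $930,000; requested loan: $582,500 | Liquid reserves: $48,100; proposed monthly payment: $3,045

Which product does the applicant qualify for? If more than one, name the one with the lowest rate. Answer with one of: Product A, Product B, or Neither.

Total debts = (475 + 150 + 910 + 3,045 + 1,350 + 935) = 6,865; DTI = 6,865/16,500 = 41.6%.
LTV = 582,500/930,000 = 62.6%.
Reserves = 48,100/3,045 = 15.8 months.
Product A: score 742 ≥ 680; DTI 41.6% ≤ 45%; LTV 62.6% ≤ 90%; employment 50 ≥ 18 mo; reserves 15.8 ≥ 4 mo → qualifies.
Product B: score 742 ≥ 660; DTI 41.6% > 40%; employment 50 ≥ 12 mo → does not qualify.

Product A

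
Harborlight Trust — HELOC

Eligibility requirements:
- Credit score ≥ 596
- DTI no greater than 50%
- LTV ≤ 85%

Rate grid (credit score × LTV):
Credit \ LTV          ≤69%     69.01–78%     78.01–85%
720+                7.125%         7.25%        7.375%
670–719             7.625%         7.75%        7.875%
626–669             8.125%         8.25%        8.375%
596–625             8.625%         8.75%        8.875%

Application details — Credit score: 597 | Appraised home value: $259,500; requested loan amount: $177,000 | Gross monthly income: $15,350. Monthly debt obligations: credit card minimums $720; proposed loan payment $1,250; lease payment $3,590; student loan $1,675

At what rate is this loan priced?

8.625%

Credit score 597 ≥ 596; Total monthly debts = (720 + 1,250 + 3,590 + 1,675) = 7,235. DTI: 7,235 ÷ 15,350 = 47.1%, within the 50% cap
LTV: 177,000 ÷ 259,500 = 68.2%, within 85% cap
Credit 597 → row 596–625; LTV 68.2% → column ≤69%. Grid cell → 8.625%.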